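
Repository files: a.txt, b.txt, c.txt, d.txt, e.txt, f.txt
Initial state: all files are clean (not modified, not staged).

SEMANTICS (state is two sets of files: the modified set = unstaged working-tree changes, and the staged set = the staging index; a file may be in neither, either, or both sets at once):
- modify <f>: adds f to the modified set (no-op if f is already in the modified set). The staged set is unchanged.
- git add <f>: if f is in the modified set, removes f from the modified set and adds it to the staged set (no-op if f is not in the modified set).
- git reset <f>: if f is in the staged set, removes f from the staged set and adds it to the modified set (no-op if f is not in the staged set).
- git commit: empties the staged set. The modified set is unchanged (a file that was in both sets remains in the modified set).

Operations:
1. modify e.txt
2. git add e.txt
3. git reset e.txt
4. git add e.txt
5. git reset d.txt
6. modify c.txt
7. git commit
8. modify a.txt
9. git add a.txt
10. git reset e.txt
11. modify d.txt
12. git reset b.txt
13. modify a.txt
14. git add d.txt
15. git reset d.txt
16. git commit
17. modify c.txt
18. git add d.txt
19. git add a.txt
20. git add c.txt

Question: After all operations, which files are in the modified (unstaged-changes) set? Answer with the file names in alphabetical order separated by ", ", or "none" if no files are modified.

Answer: none

Derivation:
After op 1 (modify e.txt): modified={e.txt} staged={none}
After op 2 (git add e.txt): modified={none} staged={e.txt}
After op 3 (git reset e.txt): modified={e.txt} staged={none}
After op 4 (git add e.txt): modified={none} staged={e.txt}
After op 5 (git reset d.txt): modified={none} staged={e.txt}
After op 6 (modify c.txt): modified={c.txt} staged={e.txt}
After op 7 (git commit): modified={c.txt} staged={none}
After op 8 (modify a.txt): modified={a.txt, c.txt} staged={none}
After op 9 (git add a.txt): modified={c.txt} staged={a.txt}
After op 10 (git reset e.txt): modified={c.txt} staged={a.txt}
After op 11 (modify d.txt): modified={c.txt, d.txt} staged={a.txt}
After op 12 (git reset b.txt): modified={c.txt, d.txt} staged={a.txt}
After op 13 (modify a.txt): modified={a.txt, c.txt, d.txt} staged={a.txt}
After op 14 (git add d.txt): modified={a.txt, c.txt} staged={a.txt, d.txt}
After op 15 (git reset d.txt): modified={a.txt, c.txt, d.txt} staged={a.txt}
After op 16 (git commit): modified={a.txt, c.txt, d.txt} staged={none}
After op 17 (modify c.txt): modified={a.txt, c.txt, d.txt} staged={none}
After op 18 (git add d.txt): modified={a.txt, c.txt} staged={d.txt}
After op 19 (git add a.txt): modified={c.txt} staged={a.txt, d.txt}
After op 20 (git add c.txt): modified={none} staged={a.txt, c.txt, d.txt}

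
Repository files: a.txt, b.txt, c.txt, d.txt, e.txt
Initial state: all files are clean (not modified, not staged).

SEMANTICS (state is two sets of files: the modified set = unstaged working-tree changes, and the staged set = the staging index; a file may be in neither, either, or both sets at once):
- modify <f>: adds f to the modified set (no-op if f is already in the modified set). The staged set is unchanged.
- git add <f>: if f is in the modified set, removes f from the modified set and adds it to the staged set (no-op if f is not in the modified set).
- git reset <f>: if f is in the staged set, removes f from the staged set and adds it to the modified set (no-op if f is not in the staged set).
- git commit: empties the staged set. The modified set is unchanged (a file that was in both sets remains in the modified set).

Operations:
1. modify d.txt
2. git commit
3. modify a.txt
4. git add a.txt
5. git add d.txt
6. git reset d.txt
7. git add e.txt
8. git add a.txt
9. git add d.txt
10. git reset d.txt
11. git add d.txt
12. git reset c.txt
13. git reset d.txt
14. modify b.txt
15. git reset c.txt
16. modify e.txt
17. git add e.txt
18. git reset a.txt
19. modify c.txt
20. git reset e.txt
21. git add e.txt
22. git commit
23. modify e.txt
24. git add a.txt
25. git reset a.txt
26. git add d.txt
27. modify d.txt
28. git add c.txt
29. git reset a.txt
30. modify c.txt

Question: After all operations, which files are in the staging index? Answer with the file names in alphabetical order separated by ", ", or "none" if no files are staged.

After op 1 (modify d.txt): modified={d.txt} staged={none}
After op 2 (git commit): modified={d.txt} staged={none}
After op 3 (modify a.txt): modified={a.txt, d.txt} staged={none}
After op 4 (git add a.txt): modified={d.txt} staged={a.txt}
After op 5 (git add d.txt): modified={none} staged={a.txt, d.txt}
After op 6 (git reset d.txt): modified={d.txt} staged={a.txt}
After op 7 (git add e.txt): modified={d.txt} staged={a.txt}
After op 8 (git add a.txt): modified={d.txt} staged={a.txt}
After op 9 (git add d.txt): modified={none} staged={a.txt, d.txt}
After op 10 (git reset d.txt): modified={d.txt} staged={a.txt}
After op 11 (git add d.txt): modified={none} staged={a.txt, d.txt}
After op 12 (git reset c.txt): modified={none} staged={a.txt, d.txt}
After op 13 (git reset d.txt): modified={d.txt} staged={a.txt}
After op 14 (modify b.txt): modified={b.txt, d.txt} staged={a.txt}
After op 15 (git reset c.txt): modified={b.txt, d.txt} staged={a.txt}
After op 16 (modify e.txt): modified={b.txt, d.txt, e.txt} staged={a.txt}
After op 17 (git add e.txt): modified={b.txt, d.txt} staged={a.txt, e.txt}
After op 18 (git reset a.txt): modified={a.txt, b.txt, d.txt} staged={e.txt}
After op 19 (modify c.txt): modified={a.txt, b.txt, c.txt, d.txt} staged={e.txt}
After op 20 (git reset e.txt): modified={a.txt, b.txt, c.txt, d.txt, e.txt} staged={none}
After op 21 (git add e.txt): modified={a.txt, b.txt, c.txt, d.txt} staged={e.txt}
After op 22 (git commit): modified={a.txt, b.txt, c.txt, d.txt} staged={none}
After op 23 (modify e.txt): modified={a.txt, b.txt, c.txt, d.txt, e.txt} staged={none}
After op 24 (git add a.txt): modified={b.txt, c.txt, d.txt, e.txt} staged={a.txt}
After op 25 (git reset a.txt): modified={a.txt, b.txt, c.txt, d.txt, e.txt} staged={none}
After op 26 (git add d.txt): modified={a.txt, b.txt, c.txt, e.txt} staged={d.txt}
After op 27 (modify d.txt): modified={a.txt, b.txt, c.txt, d.txt, e.txt} staged={d.txt}
After op 28 (git add c.txt): modified={a.txt, b.txt, d.txt, e.txt} staged={c.txt, d.txt}
After op 29 (git reset a.txt): modified={a.txt, b.txt, d.txt, e.txt} staged={c.txt, d.txt}
After op 30 (modify c.txt): modified={a.txt, b.txt, c.txt, d.txt, e.txt} staged={c.txt, d.txt}

Answer: c.txt, d.txt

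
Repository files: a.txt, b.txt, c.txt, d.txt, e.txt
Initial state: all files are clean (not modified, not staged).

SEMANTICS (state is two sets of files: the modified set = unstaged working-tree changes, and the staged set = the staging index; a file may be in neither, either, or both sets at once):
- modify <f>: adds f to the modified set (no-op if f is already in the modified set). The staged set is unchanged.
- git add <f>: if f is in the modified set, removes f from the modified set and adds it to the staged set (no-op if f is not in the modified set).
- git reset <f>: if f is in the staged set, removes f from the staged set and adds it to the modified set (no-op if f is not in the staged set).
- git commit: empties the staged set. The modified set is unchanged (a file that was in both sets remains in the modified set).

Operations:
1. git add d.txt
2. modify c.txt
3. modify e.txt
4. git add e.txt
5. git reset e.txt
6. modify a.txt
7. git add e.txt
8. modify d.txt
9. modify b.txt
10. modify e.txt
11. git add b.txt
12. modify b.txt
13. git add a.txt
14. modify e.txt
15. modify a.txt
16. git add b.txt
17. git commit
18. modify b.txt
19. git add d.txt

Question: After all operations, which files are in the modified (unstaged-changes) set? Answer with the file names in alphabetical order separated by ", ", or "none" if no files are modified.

After op 1 (git add d.txt): modified={none} staged={none}
After op 2 (modify c.txt): modified={c.txt} staged={none}
After op 3 (modify e.txt): modified={c.txt, e.txt} staged={none}
After op 4 (git add e.txt): modified={c.txt} staged={e.txt}
After op 5 (git reset e.txt): modified={c.txt, e.txt} staged={none}
After op 6 (modify a.txt): modified={a.txt, c.txt, e.txt} staged={none}
After op 7 (git add e.txt): modified={a.txt, c.txt} staged={e.txt}
After op 8 (modify d.txt): modified={a.txt, c.txt, d.txt} staged={e.txt}
After op 9 (modify b.txt): modified={a.txt, b.txt, c.txt, d.txt} staged={e.txt}
After op 10 (modify e.txt): modified={a.txt, b.txt, c.txt, d.txt, e.txt} staged={e.txt}
After op 11 (git add b.txt): modified={a.txt, c.txt, d.txt, e.txt} staged={b.txt, e.txt}
After op 12 (modify b.txt): modified={a.txt, b.txt, c.txt, d.txt, e.txt} staged={b.txt, e.txt}
After op 13 (git add a.txt): modified={b.txt, c.txt, d.txt, e.txt} staged={a.txt, b.txt, e.txt}
After op 14 (modify e.txt): modified={b.txt, c.txt, d.txt, e.txt} staged={a.txt, b.txt, e.txt}
After op 15 (modify a.txt): modified={a.txt, b.txt, c.txt, d.txt, e.txt} staged={a.txt, b.txt, e.txt}
After op 16 (git add b.txt): modified={a.txt, c.txt, d.txt, e.txt} staged={a.txt, b.txt, e.txt}
After op 17 (git commit): modified={a.txt, c.txt, d.txt, e.txt} staged={none}
After op 18 (modify b.txt): modified={a.txt, b.txt, c.txt, d.txt, e.txt} staged={none}
After op 19 (git add d.txt): modified={a.txt, b.txt, c.txt, e.txt} staged={d.txt}

Answer: a.txt, b.txt, c.txt, e.txt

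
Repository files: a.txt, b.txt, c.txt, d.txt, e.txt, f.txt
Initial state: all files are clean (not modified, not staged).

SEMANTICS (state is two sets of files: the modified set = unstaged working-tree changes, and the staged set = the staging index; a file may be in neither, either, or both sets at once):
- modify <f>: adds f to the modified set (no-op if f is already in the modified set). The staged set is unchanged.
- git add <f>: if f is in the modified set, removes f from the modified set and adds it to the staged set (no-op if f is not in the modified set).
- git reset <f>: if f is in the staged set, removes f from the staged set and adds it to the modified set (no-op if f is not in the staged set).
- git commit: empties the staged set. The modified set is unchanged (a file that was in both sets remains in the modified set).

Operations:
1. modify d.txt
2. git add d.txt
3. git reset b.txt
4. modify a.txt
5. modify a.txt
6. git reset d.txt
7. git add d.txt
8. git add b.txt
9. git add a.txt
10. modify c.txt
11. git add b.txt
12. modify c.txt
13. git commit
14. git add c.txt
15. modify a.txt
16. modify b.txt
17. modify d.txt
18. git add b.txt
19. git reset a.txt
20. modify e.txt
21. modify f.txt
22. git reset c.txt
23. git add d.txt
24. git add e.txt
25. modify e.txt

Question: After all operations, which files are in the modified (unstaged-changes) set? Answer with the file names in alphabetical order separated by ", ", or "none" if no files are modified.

After op 1 (modify d.txt): modified={d.txt} staged={none}
After op 2 (git add d.txt): modified={none} staged={d.txt}
After op 3 (git reset b.txt): modified={none} staged={d.txt}
After op 4 (modify a.txt): modified={a.txt} staged={d.txt}
After op 5 (modify a.txt): modified={a.txt} staged={d.txt}
After op 6 (git reset d.txt): modified={a.txt, d.txt} staged={none}
After op 7 (git add d.txt): modified={a.txt} staged={d.txt}
After op 8 (git add b.txt): modified={a.txt} staged={d.txt}
After op 9 (git add a.txt): modified={none} staged={a.txt, d.txt}
After op 10 (modify c.txt): modified={c.txt} staged={a.txt, d.txt}
After op 11 (git add b.txt): modified={c.txt} staged={a.txt, d.txt}
After op 12 (modify c.txt): modified={c.txt} staged={a.txt, d.txt}
After op 13 (git commit): modified={c.txt} staged={none}
After op 14 (git add c.txt): modified={none} staged={c.txt}
After op 15 (modify a.txt): modified={a.txt} staged={c.txt}
After op 16 (modify b.txt): modified={a.txt, b.txt} staged={c.txt}
After op 17 (modify d.txt): modified={a.txt, b.txt, d.txt} staged={c.txt}
After op 18 (git add b.txt): modified={a.txt, d.txt} staged={b.txt, c.txt}
After op 19 (git reset a.txt): modified={a.txt, d.txt} staged={b.txt, c.txt}
After op 20 (modify e.txt): modified={a.txt, d.txt, e.txt} staged={b.txt, c.txt}
After op 21 (modify f.txt): modified={a.txt, d.txt, e.txt, f.txt} staged={b.txt, c.txt}
After op 22 (git reset c.txt): modified={a.txt, c.txt, d.txt, e.txt, f.txt} staged={b.txt}
After op 23 (git add d.txt): modified={a.txt, c.txt, e.txt, f.txt} staged={b.txt, d.txt}
After op 24 (git add e.txt): modified={a.txt, c.txt, f.txt} staged={b.txt, d.txt, e.txt}
After op 25 (modify e.txt): modified={a.txt, c.txt, e.txt, f.txt} staged={b.txt, d.txt, e.txt}

Answer: a.txt, c.txt, e.txt, f.txt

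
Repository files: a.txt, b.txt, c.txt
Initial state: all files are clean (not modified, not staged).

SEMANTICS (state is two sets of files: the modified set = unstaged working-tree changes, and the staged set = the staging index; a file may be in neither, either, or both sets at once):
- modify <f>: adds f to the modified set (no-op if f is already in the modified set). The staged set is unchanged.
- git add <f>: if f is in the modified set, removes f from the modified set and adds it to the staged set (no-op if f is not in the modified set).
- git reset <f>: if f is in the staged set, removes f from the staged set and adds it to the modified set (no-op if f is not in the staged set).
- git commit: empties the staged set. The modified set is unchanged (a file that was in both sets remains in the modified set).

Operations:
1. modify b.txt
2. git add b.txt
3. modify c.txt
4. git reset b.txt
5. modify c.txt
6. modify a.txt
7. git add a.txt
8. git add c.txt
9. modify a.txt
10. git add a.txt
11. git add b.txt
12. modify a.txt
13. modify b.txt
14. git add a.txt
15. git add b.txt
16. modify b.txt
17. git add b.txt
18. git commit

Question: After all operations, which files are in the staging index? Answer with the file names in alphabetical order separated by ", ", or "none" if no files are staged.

After op 1 (modify b.txt): modified={b.txt} staged={none}
After op 2 (git add b.txt): modified={none} staged={b.txt}
After op 3 (modify c.txt): modified={c.txt} staged={b.txt}
After op 4 (git reset b.txt): modified={b.txt, c.txt} staged={none}
After op 5 (modify c.txt): modified={b.txt, c.txt} staged={none}
After op 6 (modify a.txt): modified={a.txt, b.txt, c.txt} staged={none}
After op 7 (git add a.txt): modified={b.txt, c.txt} staged={a.txt}
After op 8 (git add c.txt): modified={b.txt} staged={a.txt, c.txt}
After op 9 (modify a.txt): modified={a.txt, b.txt} staged={a.txt, c.txt}
After op 10 (git add a.txt): modified={b.txt} staged={a.txt, c.txt}
After op 11 (git add b.txt): modified={none} staged={a.txt, b.txt, c.txt}
After op 12 (modify a.txt): modified={a.txt} staged={a.txt, b.txt, c.txt}
After op 13 (modify b.txt): modified={a.txt, b.txt} staged={a.txt, b.txt, c.txt}
After op 14 (git add a.txt): modified={b.txt} staged={a.txt, b.txt, c.txt}
After op 15 (git add b.txt): modified={none} staged={a.txt, b.txt, c.txt}
After op 16 (modify b.txt): modified={b.txt} staged={a.txt, b.txt, c.txt}
After op 17 (git add b.txt): modified={none} staged={a.txt, b.txt, c.txt}
After op 18 (git commit): modified={none} staged={none}

Answer: none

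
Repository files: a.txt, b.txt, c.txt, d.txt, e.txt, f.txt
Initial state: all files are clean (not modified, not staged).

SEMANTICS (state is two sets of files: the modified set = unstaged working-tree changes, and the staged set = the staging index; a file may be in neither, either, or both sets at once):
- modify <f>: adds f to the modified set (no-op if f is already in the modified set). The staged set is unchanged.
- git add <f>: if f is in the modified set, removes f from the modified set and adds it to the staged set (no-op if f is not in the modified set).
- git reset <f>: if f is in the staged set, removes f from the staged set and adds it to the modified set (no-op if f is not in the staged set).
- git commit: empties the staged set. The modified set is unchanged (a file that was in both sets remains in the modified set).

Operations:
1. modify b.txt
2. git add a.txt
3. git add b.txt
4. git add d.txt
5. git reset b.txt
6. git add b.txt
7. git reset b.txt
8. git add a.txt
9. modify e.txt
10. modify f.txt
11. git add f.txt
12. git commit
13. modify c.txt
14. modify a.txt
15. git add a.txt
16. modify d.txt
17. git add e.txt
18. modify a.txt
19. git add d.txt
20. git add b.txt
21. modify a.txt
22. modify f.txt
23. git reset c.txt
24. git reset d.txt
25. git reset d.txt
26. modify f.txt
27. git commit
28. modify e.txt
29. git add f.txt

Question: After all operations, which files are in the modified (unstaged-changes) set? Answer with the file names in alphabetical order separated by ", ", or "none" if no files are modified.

After op 1 (modify b.txt): modified={b.txt} staged={none}
After op 2 (git add a.txt): modified={b.txt} staged={none}
After op 3 (git add b.txt): modified={none} staged={b.txt}
After op 4 (git add d.txt): modified={none} staged={b.txt}
After op 5 (git reset b.txt): modified={b.txt} staged={none}
After op 6 (git add b.txt): modified={none} staged={b.txt}
After op 7 (git reset b.txt): modified={b.txt} staged={none}
After op 8 (git add a.txt): modified={b.txt} staged={none}
After op 9 (modify e.txt): modified={b.txt, e.txt} staged={none}
After op 10 (modify f.txt): modified={b.txt, e.txt, f.txt} staged={none}
After op 11 (git add f.txt): modified={b.txt, e.txt} staged={f.txt}
After op 12 (git commit): modified={b.txt, e.txt} staged={none}
After op 13 (modify c.txt): modified={b.txt, c.txt, e.txt} staged={none}
After op 14 (modify a.txt): modified={a.txt, b.txt, c.txt, e.txt} staged={none}
After op 15 (git add a.txt): modified={b.txt, c.txt, e.txt} staged={a.txt}
After op 16 (modify d.txt): modified={b.txt, c.txt, d.txt, e.txt} staged={a.txt}
After op 17 (git add e.txt): modified={b.txt, c.txt, d.txt} staged={a.txt, e.txt}
After op 18 (modify a.txt): modified={a.txt, b.txt, c.txt, d.txt} staged={a.txt, e.txt}
After op 19 (git add d.txt): modified={a.txt, b.txt, c.txt} staged={a.txt, d.txt, e.txt}
After op 20 (git add b.txt): modified={a.txt, c.txt} staged={a.txt, b.txt, d.txt, e.txt}
After op 21 (modify a.txt): modified={a.txt, c.txt} staged={a.txt, b.txt, d.txt, e.txt}
After op 22 (modify f.txt): modified={a.txt, c.txt, f.txt} staged={a.txt, b.txt, d.txt, e.txt}
After op 23 (git reset c.txt): modified={a.txt, c.txt, f.txt} staged={a.txt, b.txt, d.txt, e.txt}
After op 24 (git reset d.txt): modified={a.txt, c.txt, d.txt, f.txt} staged={a.txt, b.txt, e.txt}
After op 25 (git reset d.txt): modified={a.txt, c.txt, d.txt, f.txt} staged={a.txt, b.txt, e.txt}
After op 26 (modify f.txt): modified={a.txt, c.txt, d.txt, f.txt} staged={a.txt, b.txt, e.txt}
After op 27 (git commit): modified={a.txt, c.txt, d.txt, f.txt} staged={none}
After op 28 (modify e.txt): modified={a.txt, c.txt, d.txt, e.txt, f.txt} staged={none}
After op 29 (git add f.txt): modified={a.txt, c.txt, d.txt, e.txt} staged={f.txt}

Answer: a.txt, c.txt, d.txt, e.txt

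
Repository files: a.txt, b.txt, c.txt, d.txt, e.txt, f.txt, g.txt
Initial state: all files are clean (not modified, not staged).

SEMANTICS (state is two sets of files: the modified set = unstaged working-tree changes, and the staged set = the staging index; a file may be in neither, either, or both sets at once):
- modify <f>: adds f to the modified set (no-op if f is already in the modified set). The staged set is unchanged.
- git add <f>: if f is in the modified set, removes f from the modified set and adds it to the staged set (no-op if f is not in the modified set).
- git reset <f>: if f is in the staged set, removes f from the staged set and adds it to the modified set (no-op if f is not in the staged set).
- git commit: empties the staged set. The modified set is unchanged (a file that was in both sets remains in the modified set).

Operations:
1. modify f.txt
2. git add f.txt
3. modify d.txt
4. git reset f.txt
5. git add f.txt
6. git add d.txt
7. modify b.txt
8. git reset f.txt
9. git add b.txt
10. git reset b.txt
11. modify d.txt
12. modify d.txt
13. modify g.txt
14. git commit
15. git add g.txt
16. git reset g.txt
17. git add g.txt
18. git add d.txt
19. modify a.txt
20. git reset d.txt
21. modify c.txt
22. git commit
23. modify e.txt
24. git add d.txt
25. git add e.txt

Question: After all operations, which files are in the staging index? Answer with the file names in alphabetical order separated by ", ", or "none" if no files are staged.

After op 1 (modify f.txt): modified={f.txt} staged={none}
After op 2 (git add f.txt): modified={none} staged={f.txt}
After op 3 (modify d.txt): modified={d.txt} staged={f.txt}
After op 4 (git reset f.txt): modified={d.txt, f.txt} staged={none}
After op 5 (git add f.txt): modified={d.txt} staged={f.txt}
After op 6 (git add d.txt): modified={none} staged={d.txt, f.txt}
After op 7 (modify b.txt): modified={b.txt} staged={d.txt, f.txt}
After op 8 (git reset f.txt): modified={b.txt, f.txt} staged={d.txt}
After op 9 (git add b.txt): modified={f.txt} staged={b.txt, d.txt}
After op 10 (git reset b.txt): modified={b.txt, f.txt} staged={d.txt}
After op 11 (modify d.txt): modified={b.txt, d.txt, f.txt} staged={d.txt}
After op 12 (modify d.txt): modified={b.txt, d.txt, f.txt} staged={d.txt}
After op 13 (modify g.txt): modified={b.txt, d.txt, f.txt, g.txt} staged={d.txt}
After op 14 (git commit): modified={b.txt, d.txt, f.txt, g.txt} staged={none}
After op 15 (git add g.txt): modified={b.txt, d.txt, f.txt} staged={g.txt}
After op 16 (git reset g.txt): modified={b.txt, d.txt, f.txt, g.txt} staged={none}
After op 17 (git add g.txt): modified={b.txt, d.txt, f.txt} staged={g.txt}
After op 18 (git add d.txt): modified={b.txt, f.txt} staged={d.txt, g.txt}
After op 19 (modify a.txt): modified={a.txt, b.txt, f.txt} staged={d.txt, g.txt}
After op 20 (git reset d.txt): modified={a.txt, b.txt, d.txt, f.txt} staged={g.txt}
After op 21 (modify c.txt): modified={a.txt, b.txt, c.txt, d.txt, f.txt} staged={g.txt}
After op 22 (git commit): modified={a.txt, b.txt, c.txt, d.txt, f.txt} staged={none}
After op 23 (modify e.txt): modified={a.txt, b.txt, c.txt, d.txt, e.txt, f.txt} staged={none}
After op 24 (git add d.txt): modified={a.txt, b.txt, c.txt, e.txt, f.txt} staged={d.txt}
After op 25 (git add e.txt): modified={a.txt, b.txt, c.txt, f.txt} staged={d.txt, e.txt}

Answer: d.txt, e.txt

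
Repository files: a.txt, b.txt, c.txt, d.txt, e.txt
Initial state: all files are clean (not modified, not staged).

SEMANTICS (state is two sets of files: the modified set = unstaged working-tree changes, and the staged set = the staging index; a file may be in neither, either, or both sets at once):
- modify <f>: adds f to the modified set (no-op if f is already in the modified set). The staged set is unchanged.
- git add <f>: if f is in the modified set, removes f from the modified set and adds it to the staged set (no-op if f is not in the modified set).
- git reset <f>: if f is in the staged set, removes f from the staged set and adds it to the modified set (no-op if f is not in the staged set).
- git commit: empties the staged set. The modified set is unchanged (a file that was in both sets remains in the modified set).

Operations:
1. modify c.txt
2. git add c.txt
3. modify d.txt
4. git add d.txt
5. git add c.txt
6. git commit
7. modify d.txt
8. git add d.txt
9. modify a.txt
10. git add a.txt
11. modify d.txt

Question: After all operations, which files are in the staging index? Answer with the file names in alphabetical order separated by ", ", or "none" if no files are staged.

After op 1 (modify c.txt): modified={c.txt} staged={none}
After op 2 (git add c.txt): modified={none} staged={c.txt}
After op 3 (modify d.txt): modified={d.txt} staged={c.txt}
After op 4 (git add d.txt): modified={none} staged={c.txt, d.txt}
After op 5 (git add c.txt): modified={none} staged={c.txt, d.txt}
After op 6 (git commit): modified={none} staged={none}
After op 7 (modify d.txt): modified={d.txt} staged={none}
After op 8 (git add d.txt): modified={none} staged={d.txt}
After op 9 (modify a.txt): modified={a.txt} staged={d.txt}
After op 10 (git add a.txt): modified={none} staged={a.txt, d.txt}
After op 11 (modify d.txt): modified={d.txt} staged={a.txt, d.txt}

Answer: a.txt, d.txt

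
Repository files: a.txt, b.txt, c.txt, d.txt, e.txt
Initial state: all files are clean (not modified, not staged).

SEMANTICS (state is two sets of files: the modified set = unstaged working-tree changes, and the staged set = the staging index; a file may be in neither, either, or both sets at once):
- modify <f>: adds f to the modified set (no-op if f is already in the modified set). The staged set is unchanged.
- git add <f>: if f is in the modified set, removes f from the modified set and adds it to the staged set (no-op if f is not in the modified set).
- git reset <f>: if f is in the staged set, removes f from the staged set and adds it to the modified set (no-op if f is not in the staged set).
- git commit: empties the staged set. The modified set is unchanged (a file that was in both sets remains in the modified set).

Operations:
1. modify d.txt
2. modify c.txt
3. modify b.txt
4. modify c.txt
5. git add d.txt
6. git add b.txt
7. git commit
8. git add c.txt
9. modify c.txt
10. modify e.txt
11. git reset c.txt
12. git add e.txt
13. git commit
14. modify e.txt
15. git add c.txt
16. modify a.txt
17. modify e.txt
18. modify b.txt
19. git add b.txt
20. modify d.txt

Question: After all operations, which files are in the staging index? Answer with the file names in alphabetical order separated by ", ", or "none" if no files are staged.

Answer: b.txt, c.txt

Derivation:
After op 1 (modify d.txt): modified={d.txt} staged={none}
After op 2 (modify c.txt): modified={c.txt, d.txt} staged={none}
After op 3 (modify b.txt): modified={b.txt, c.txt, d.txt} staged={none}
After op 4 (modify c.txt): modified={b.txt, c.txt, d.txt} staged={none}
After op 5 (git add d.txt): modified={b.txt, c.txt} staged={d.txt}
After op 6 (git add b.txt): modified={c.txt} staged={b.txt, d.txt}
After op 7 (git commit): modified={c.txt} staged={none}
After op 8 (git add c.txt): modified={none} staged={c.txt}
After op 9 (modify c.txt): modified={c.txt} staged={c.txt}
After op 10 (modify e.txt): modified={c.txt, e.txt} staged={c.txt}
After op 11 (git reset c.txt): modified={c.txt, e.txt} staged={none}
After op 12 (git add e.txt): modified={c.txt} staged={e.txt}
After op 13 (git commit): modified={c.txt} staged={none}
After op 14 (modify e.txt): modified={c.txt, e.txt} staged={none}
After op 15 (git add c.txt): modified={e.txt} staged={c.txt}
After op 16 (modify a.txt): modified={a.txt, e.txt} staged={c.txt}
After op 17 (modify e.txt): modified={a.txt, e.txt} staged={c.txt}
After op 18 (modify b.txt): modified={a.txt, b.txt, e.txt} staged={c.txt}
After op 19 (git add b.txt): modified={a.txt, e.txt} staged={b.txt, c.txt}
After op 20 (modify d.txt): modified={a.txt, d.txt, e.txt} staged={b.txt, c.txt}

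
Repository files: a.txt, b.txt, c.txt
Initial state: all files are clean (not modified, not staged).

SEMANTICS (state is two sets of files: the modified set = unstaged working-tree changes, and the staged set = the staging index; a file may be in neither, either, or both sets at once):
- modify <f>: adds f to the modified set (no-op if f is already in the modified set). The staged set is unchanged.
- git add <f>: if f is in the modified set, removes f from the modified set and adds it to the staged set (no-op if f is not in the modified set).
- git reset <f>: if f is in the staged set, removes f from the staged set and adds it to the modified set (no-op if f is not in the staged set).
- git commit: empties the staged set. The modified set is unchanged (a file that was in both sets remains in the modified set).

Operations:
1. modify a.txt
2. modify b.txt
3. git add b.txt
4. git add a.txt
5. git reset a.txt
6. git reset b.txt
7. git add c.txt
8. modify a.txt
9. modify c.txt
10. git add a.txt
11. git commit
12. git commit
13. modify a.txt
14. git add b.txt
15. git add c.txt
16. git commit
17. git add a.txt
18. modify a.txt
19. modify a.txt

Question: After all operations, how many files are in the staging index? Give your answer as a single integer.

Answer: 1

Derivation:
After op 1 (modify a.txt): modified={a.txt} staged={none}
After op 2 (modify b.txt): modified={a.txt, b.txt} staged={none}
After op 3 (git add b.txt): modified={a.txt} staged={b.txt}
After op 4 (git add a.txt): modified={none} staged={a.txt, b.txt}
After op 5 (git reset a.txt): modified={a.txt} staged={b.txt}
After op 6 (git reset b.txt): modified={a.txt, b.txt} staged={none}
After op 7 (git add c.txt): modified={a.txt, b.txt} staged={none}
After op 8 (modify a.txt): modified={a.txt, b.txt} staged={none}
After op 9 (modify c.txt): modified={a.txt, b.txt, c.txt} staged={none}
After op 10 (git add a.txt): modified={b.txt, c.txt} staged={a.txt}
After op 11 (git commit): modified={b.txt, c.txt} staged={none}
After op 12 (git commit): modified={b.txt, c.txt} staged={none}
After op 13 (modify a.txt): modified={a.txt, b.txt, c.txt} staged={none}
After op 14 (git add b.txt): modified={a.txt, c.txt} staged={b.txt}
After op 15 (git add c.txt): modified={a.txt} staged={b.txt, c.txt}
After op 16 (git commit): modified={a.txt} staged={none}
After op 17 (git add a.txt): modified={none} staged={a.txt}
After op 18 (modify a.txt): modified={a.txt} staged={a.txt}
After op 19 (modify a.txt): modified={a.txt} staged={a.txt}
Final staged set: {a.txt} -> count=1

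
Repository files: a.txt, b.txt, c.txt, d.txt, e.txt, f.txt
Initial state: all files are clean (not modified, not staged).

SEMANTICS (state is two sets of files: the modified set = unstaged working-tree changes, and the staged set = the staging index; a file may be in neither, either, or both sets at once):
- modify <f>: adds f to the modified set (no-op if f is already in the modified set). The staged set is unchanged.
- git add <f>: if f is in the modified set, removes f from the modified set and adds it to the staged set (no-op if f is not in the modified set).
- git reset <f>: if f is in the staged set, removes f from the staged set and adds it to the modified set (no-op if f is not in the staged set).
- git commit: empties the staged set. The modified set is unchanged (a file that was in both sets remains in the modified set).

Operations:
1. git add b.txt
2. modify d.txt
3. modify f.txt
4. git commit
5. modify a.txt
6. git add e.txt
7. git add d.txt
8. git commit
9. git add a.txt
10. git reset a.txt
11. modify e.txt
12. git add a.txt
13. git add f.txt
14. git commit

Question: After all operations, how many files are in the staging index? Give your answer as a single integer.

Answer: 0

Derivation:
After op 1 (git add b.txt): modified={none} staged={none}
After op 2 (modify d.txt): modified={d.txt} staged={none}
After op 3 (modify f.txt): modified={d.txt, f.txt} staged={none}
After op 4 (git commit): modified={d.txt, f.txt} staged={none}
After op 5 (modify a.txt): modified={a.txt, d.txt, f.txt} staged={none}
After op 6 (git add e.txt): modified={a.txt, d.txt, f.txt} staged={none}
After op 7 (git add d.txt): modified={a.txt, f.txt} staged={d.txt}
After op 8 (git commit): modified={a.txt, f.txt} staged={none}
After op 9 (git add a.txt): modified={f.txt} staged={a.txt}
After op 10 (git reset a.txt): modified={a.txt, f.txt} staged={none}
After op 11 (modify e.txt): modified={a.txt, e.txt, f.txt} staged={none}
After op 12 (git add a.txt): modified={e.txt, f.txt} staged={a.txt}
After op 13 (git add f.txt): modified={e.txt} staged={a.txt, f.txt}
After op 14 (git commit): modified={e.txt} staged={none}
Final staged set: {none} -> count=0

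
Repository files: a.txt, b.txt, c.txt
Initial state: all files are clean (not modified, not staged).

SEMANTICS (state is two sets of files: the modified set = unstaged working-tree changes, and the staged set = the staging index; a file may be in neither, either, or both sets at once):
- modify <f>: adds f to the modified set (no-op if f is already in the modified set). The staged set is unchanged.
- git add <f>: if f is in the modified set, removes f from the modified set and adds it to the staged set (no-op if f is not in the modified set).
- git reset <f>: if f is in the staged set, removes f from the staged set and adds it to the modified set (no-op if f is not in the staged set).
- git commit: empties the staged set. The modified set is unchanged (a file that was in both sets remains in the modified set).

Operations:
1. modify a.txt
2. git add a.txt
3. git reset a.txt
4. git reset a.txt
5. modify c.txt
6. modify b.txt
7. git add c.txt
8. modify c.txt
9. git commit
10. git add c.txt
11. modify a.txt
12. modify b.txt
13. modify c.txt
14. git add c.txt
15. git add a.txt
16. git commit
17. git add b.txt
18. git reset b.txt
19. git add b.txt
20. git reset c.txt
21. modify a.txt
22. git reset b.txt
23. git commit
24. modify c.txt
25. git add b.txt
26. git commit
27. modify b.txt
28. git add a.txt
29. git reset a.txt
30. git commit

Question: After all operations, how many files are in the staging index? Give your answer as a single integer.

Answer: 0

Derivation:
After op 1 (modify a.txt): modified={a.txt} staged={none}
After op 2 (git add a.txt): modified={none} staged={a.txt}
After op 3 (git reset a.txt): modified={a.txt} staged={none}
After op 4 (git reset a.txt): modified={a.txt} staged={none}
After op 5 (modify c.txt): modified={a.txt, c.txt} staged={none}
After op 6 (modify b.txt): modified={a.txt, b.txt, c.txt} staged={none}
After op 7 (git add c.txt): modified={a.txt, b.txt} staged={c.txt}
After op 8 (modify c.txt): modified={a.txt, b.txt, c.txt} staged={c.txt}
After op 9 (git commit): modified={a.txt, b.txt, c.txt} staged={none}
After op 10 (git add c.txt): modified={a.txt, b.txt} staged={c.txt}
After op 11 (modify a.txt): modified={a.txt, b.txt} staged={c.txt}
After op 12 (modify b.txt): modified={a.txt, b.txt} staged={c.txt}
After op 13 (modify c.txt): modified={a.txt, b.txt, c.txt} staged={c.txt}
After op 14 (git add c.txt): modified={a.txt, b.txt} staged={c.txt}
After op 15 (git add a.txt): modified={b.txt} staged={a.txt, c.txt}
After op 16 (git commit): modified={b.txt} staged={none}
After op 17 (git add b.txt): modified={none} staged={b.txt}
After op 18 (git reset b.txt): modified={b.txt} staged={none}
After op 19 (git add b.txt): modified={none} staged={b.txt}
After op 20 (git reset c.txt): modified={none} staged={b.txt}
After op 21 (modify a.txt): modified={a.txt} staged={b.txt}
After op 22 (git reset b.txt): modified={a.txt, b.txt} staged={none}
After op 23 (git commit): modified={a.txt, b.txt} staged={none}
After op 24 (modify c.txt): modified={a.txt, b.txt, c.txt} staged={none}
After op 25 (git add b.txt): modified={a.txt, c.txt} staged={b.txt}
After op 26 (git commit): modified={a.txt, c.txt} staged={none}
After op 27 (modify b.txt): modified={a.txt, b.txt, c.txt} staged={none}
After op 28 (git add a.txt): modified={b.txt, c.txt} staged={a.txt}
After op 29 (git reset a.txt): modified={a.txt, b.txt, c.txt} staged={none}
After op 30 (git commit): modified={a.txt, b.txt, c.txt} staged={none}
Final staged set: {none} -> count=0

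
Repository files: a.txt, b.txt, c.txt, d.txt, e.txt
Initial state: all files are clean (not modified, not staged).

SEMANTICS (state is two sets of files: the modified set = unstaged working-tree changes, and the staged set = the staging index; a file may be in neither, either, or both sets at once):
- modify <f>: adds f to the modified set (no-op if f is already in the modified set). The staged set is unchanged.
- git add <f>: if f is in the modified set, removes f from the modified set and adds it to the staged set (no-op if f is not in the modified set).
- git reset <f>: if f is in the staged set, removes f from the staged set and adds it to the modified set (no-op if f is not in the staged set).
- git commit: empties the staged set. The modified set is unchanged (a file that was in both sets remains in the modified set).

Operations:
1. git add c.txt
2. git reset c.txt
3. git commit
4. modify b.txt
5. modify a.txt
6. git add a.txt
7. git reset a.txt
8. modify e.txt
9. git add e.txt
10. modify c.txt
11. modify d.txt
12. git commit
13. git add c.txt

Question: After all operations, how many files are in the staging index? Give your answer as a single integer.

After op 1 (git add c.txt): modified={none} staged={none}
After op 2 (git reset c.txt): modified={none} staged={none}
After op 3 (git commit): modified={none} staged={none}
After op 4 (modify b.txt): modified={b.txt} staged={none}
After op 5 (modify a.txt): modified={a.txt, b.txt} staged={none}
After op 6 (git add a.txt): modified={b.txt} staged={a.txt}
After op 7 (git reset a.txt): modified={a.txt, b.txt} staged={none}
After op 8 (modify e.txt): modified={a.txt, b.txt, e.txt} staged={none}
After op 9 (git add e.txt): modified={a.txt, b.txt} staged={e.txt}
After op 10 (modify c.txt): modified={a.txt, b.txt, c.txt} staged={e.txt}
After op 11 (modify d.txt): modified={a.txt, b.txt, c.txt, d.txt} staged={e.txt}
After op 12 (git commit): modified={a.txt, b.txt, c.txt, d.txt} staged={none}
After op 13 (git add c.txt): modified={a.txt, b.txt, d.txt} staged={c.txt}
Final staged set: {c.txt} -> count=1

Answer: 1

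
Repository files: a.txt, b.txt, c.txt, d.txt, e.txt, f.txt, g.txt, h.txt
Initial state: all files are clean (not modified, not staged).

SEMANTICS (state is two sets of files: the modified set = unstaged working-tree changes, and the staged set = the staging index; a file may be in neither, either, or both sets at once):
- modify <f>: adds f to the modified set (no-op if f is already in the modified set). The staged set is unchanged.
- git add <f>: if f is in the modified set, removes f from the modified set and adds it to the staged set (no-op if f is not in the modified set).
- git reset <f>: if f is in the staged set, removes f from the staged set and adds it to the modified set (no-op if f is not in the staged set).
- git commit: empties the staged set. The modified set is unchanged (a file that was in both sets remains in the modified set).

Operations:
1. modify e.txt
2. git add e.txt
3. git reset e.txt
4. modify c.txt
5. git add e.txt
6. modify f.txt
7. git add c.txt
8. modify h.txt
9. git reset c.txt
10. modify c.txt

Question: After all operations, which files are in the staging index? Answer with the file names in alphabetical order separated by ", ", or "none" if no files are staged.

Answer: e.txt

Derivation:
After op 1 (modify e.txt): modified={e.txt} staged={none}
After op 2 (git add e.txt): modified={none} staged={e.txt}
After op 3 (git reset e.txt): modified={e.txt} staged={none}
After op 4 (modify c.txt): modified={c.txt, e.txt} staged={none}
After op 5 (git add e.txt): modified={c.txt} staged={e.txt}
After op 6 (modify f.txt): modified={c.txt, f.txt} staged={e.txt}
After op 7 (git add c.txt): modified={f.txt} staged={c.txt, e.txt}
After op 8 (modify h.txt): modified={f.txt, h.txt} staged={c.txt, e.txt}
After op 9 (git reset c.txt): modified={c.txt, f.txt, h.txt} staged={e.txt}
After op 10 (modify c.txt): modified={c.txt, f.txt, h.txt} staged={e.txt}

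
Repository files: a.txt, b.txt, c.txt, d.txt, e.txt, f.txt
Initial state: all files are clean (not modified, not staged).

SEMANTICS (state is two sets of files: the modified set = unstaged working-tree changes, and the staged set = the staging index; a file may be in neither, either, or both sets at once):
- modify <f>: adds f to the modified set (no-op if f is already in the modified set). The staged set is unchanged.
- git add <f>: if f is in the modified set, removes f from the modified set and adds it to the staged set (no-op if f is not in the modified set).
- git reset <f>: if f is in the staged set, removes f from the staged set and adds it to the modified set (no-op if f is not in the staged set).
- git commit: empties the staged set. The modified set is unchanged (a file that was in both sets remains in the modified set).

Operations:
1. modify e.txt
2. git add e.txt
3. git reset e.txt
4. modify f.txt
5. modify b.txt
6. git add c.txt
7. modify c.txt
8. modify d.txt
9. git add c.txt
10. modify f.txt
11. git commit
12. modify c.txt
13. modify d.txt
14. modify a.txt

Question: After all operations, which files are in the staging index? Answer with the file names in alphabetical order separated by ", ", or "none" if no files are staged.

Answer: none

Derivation:
After op 1 (modify e.txt): modified={e.txt} staged={none}
After op 2 (git add e.txt): modified={none} staged={e.txt}
After op 3 (git reset e.txt): modified={e.txt} staged={none}
After op 4 (modify f.txt): modified={e.txt, f.txt} staged={none}
After op 5 (modify b.txt): modified={b.txt, e.txt, f.txt} staged={none}
After op 6 (git add c.txt): modified={b.txt, e.txt, f.txt} staged={none}
After op 7 (modify c.txt): modified={b.txt, c.txt, e.txt, f.txt} staged={none}
After op 8 (modify d.txt): modified={b.txt, c.txt, d.txt, e.txt, f.txt} staged={none}
After op 9 (git add c.txt): modified={b.txt, d.txt, e.txt, f.txt} staged={c.txt}
After op 10 (modify f.txt): modified={b.txt, d.txt, e.txt, f.txt} staged={c.txt}
After op 11 (git commit): modified={b.txt, d.txt, e.txt, f.txt} staged={none}
After op 12 (modify c.txt): modified={b.txt, c.txt, d.txt, e.txt, f.txt} staged={none}
After op 13 (modify d.txt): modified={b.txt, c.txt, d.txt, e.txt, f.txt} staged={none}
After op 14 (modify a.txt): modified={a.txt, b.txt, c.txt, d.txt, e.txt, f.txt} staged={none}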